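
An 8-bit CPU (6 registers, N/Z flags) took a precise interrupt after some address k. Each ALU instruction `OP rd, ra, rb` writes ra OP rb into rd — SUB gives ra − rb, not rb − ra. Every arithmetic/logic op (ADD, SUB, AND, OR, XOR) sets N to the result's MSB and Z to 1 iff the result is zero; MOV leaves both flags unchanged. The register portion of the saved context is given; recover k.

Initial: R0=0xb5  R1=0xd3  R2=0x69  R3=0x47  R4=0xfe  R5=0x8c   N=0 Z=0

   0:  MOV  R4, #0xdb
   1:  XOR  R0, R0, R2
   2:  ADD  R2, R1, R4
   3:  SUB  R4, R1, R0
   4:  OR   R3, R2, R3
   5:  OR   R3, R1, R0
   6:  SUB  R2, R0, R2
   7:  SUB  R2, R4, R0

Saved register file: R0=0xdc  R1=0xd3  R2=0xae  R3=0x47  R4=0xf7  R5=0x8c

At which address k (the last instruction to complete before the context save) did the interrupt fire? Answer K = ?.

after  0: R0=0xb5 R1=0xd3 R2=0x69 R3=0x47 R4=0xdb R5=0x8c  N=0 Z=0
after  1: R0=0xdc R1=0xd3 R2=0x69 R3=0x47 R4=0xdb R5=0x8c  N=1 Z=0
after  2: R0=0xdc R1=0xd3 R2=0xae R3=0x47 R4=0xdb R5=0x8c  N=1 Z=0
after  3: R0=0xdc R1=0xd3 R2=0xae R3=0x47 R4=0xf7 R5=0x8c  N=1 Z=0
-- IRQ taken; context saved, return-PC = 4 --

K = 3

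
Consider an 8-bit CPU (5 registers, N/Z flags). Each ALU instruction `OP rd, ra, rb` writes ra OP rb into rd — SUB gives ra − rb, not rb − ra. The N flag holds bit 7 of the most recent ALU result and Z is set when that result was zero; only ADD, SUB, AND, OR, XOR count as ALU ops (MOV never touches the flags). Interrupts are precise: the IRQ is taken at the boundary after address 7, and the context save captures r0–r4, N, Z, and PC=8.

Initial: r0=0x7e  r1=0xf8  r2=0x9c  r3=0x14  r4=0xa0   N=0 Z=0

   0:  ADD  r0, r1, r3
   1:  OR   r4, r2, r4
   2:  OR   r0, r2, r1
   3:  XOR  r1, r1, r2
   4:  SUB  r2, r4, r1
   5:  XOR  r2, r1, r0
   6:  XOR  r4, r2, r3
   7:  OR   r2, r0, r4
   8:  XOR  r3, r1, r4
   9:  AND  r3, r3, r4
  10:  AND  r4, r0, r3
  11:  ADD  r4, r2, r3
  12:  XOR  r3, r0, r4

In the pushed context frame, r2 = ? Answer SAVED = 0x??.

after  0: r0=0x0c r1=0xf8 r2=0x9c r3=0x14 r4=0xa0  N=0 Z=0
after  1: r0=0x0c r1=0xf8 r2=0x9c r3=0x14 r4=0xbc  N=1 Z=0
after  2: r0=0xfc r1=0xf8 r2=0x9c r3=0x14 r4=0xbc  N=1 Z=0
after  3: r0=0xfc r1=0x64 r2=0x9c r3=0x14 r4=0xbc  N=0 Z=0
after  4: r0=0xfc r1=0x64 r2=0x58 r3=0x14 r4=0xbc  N=0 Z=0
after  5: r0=0xfc r1=0x64 r2=0x98 r3=0x14 r4=0xbc  N=1 Z=0
after  6: r0=0xfc r1=0x64 r2=0x98 r3=0x14 r4=0x8c  N=1 Z=0
after  7: r0=0xfc r1=0x64 r2=0xfc r3=0x14 r4=0x8c  N=1 Z=0
-- IRQ taken; context saved, return-PC = 8 --

SAVED = 0xfc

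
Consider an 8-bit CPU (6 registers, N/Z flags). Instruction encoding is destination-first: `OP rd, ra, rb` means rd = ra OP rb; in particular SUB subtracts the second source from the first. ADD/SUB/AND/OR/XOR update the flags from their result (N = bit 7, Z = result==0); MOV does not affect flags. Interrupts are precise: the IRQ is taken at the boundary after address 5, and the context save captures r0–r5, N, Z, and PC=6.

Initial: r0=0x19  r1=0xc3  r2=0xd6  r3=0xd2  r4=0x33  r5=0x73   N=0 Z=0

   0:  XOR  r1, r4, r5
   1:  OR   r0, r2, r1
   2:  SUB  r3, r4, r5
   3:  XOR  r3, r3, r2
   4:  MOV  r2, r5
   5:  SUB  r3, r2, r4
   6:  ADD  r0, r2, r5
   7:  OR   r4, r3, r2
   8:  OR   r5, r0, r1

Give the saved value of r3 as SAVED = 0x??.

after  0: r0=0x19 r1=0x40 r2=0xd6 r3=0xd2 r4=0x33 r5=0x73  N=0 Z=0
after  1: r0=0xd6 r1=0x40 r2=0xd6 r3=0xd2 r4=0x33 r5=0x73  N=1 Z=0
after  2: r0=0xd6 r1=0x40 r2=0xd6 r3=0xc0 r4=0x33 r5=0x73  N=1 Z=0
after  3: r0=0xd6 r1=0x40 r2=0xd6 r3=0x16 r4=0x33 r5=0x73  N=0 Z=0
after  4: r0=0xd6 r1=0x40 r2=0x73 r3=0x16 r4=0x33 r5=0x73  N=0 Z=0
after  5: r0=0xd6 r1=0x40 r2=0x73 r3=0x40 r4=0x33 r5=0x73  N=0 Z=0
-- IRQ taken; context saved, return-PC = 6 --

SAVED = 0x40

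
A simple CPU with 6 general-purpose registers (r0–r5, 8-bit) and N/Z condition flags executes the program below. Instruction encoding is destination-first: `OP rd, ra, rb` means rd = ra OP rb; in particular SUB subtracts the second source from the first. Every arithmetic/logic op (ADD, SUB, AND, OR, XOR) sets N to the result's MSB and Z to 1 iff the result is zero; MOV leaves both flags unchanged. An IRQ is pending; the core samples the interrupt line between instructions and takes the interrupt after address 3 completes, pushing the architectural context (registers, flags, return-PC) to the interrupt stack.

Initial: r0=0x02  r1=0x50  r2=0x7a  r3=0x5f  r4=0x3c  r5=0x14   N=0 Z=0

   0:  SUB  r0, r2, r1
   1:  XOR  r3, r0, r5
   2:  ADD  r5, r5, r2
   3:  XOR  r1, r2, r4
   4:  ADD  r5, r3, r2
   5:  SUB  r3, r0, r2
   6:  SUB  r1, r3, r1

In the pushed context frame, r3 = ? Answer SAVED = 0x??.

SAVED = 0x3e

after  0: r0=0x2a r1=0x50 r2=0x7a r3=0x5f r4=0x3c r5=0x14  N=0 Z=0
after  1: r0=0x2a r1=0x50 r2=0x7a r3=0x3e r4=0x3c r5=0x14  N=0 Z=0
after  2: r0=0x2a r1=0x50 r2=0x7a r3=0x3e r4=0x3c r5=0x8e  N=1 Z=0
after  3: r0=0x2a r1=0x46 r2=0x7a r3=0x3e r4=0x3c r5=0x8e  N=0 Z=0
-- IRQ taken; context saved, return-PC = 4 --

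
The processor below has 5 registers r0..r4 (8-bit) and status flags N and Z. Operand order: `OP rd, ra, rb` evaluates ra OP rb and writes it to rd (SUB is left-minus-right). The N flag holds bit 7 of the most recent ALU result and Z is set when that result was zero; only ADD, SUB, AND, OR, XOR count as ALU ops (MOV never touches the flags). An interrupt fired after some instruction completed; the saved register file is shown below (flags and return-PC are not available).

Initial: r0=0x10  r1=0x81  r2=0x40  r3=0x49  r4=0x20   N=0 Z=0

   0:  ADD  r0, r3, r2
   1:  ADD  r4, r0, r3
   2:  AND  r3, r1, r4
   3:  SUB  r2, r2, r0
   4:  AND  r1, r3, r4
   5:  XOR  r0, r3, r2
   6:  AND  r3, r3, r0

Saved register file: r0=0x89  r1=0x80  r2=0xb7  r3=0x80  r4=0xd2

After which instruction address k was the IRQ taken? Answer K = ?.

K = 4

after  0: r0=0x89 r1=0x81 r2=0x40 r3=0x49 r4=0x20  N=1 Z=0
after  1: r0=0x89 r1=0x81 r2=0x40 r3=0x49 r4=0xd2  N=1 Z=0
after  2: r0=0x89 r1=0x81 r2=0x40 r3=0x80 r4=0xd2  N=1 Z=0
after  3: r0=0x89 r1=0x81 r2=0xb7 r3=0x80 r4=0xd2  N=1 Z=0
after  4: r0=0x89 r1=0x80 r2=0xb7 r3=0x80 r4=0xd2  N=1 Z=0
-- IRQ taken; context saved, return-PC = 5 --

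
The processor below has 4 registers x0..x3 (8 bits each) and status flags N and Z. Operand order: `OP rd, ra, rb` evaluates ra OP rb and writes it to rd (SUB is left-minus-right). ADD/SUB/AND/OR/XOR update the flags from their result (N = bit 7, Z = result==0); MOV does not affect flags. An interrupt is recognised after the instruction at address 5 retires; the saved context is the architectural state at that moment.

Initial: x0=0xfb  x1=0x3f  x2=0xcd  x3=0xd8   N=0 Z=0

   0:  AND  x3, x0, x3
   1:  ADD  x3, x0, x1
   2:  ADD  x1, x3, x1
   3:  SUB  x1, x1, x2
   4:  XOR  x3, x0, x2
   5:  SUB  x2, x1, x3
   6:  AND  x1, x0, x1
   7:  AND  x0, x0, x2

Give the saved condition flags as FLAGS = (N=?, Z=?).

after  0: x0=0xfb x1=0x3f x2=0xcd x3=0xd8  N=1 Z=0
after  1: x0=0xfb x1=0x3f x2=0xcd x3=0x3a  N=0 Z=0
after  2: x0=0xfb x1=0x79 x2=0xcd x3=0x3a  N=0 Z=0
after  3: x0=0xfb x1=0xac x2=0xcd x3=0x3a  N=1 Z=0
after  4: x0=0xfb x1=0xac x2=0xcd x3=0x36  N=0 Z=0
after  5: x0=0xfb x1=0xac x2=0x76 x3=0x36  N=0 Z=0
-- IRQ taken; context saved, return-PC = 6 --

FLAGS = (N=0, Z=0)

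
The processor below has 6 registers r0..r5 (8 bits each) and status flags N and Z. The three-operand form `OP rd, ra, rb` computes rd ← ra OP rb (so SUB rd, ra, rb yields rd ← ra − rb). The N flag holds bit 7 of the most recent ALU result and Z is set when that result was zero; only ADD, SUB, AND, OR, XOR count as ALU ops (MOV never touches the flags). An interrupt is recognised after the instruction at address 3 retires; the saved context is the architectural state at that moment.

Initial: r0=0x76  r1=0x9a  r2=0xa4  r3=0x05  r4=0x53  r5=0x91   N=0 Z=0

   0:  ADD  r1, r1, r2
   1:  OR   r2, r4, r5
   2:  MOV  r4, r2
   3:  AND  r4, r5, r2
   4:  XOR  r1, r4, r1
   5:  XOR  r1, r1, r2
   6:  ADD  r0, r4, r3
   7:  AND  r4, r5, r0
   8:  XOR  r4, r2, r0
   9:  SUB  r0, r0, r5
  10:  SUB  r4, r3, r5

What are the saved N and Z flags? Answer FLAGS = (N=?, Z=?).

FLAGS = (N=1, Z=0)

after  0: r0=0x76 r1=0x3e r2=0xa4 r3=0x05 r4=0x53 r5=0x91  N=0 Z=0
after  1: r0=0x76 r1=0x3e r2=0xd3 r3=0x05 r4=0x53 r5=0x91  N=1 Z=0
after  2: r0=0x76 r1=0x3e r2=0xd3 r3=0x05 r4=0xd3 r5=0x91  N=1 Z=0
after  3: r0=0x76 r1=0x3e r2=0xd3 r3=0x05 r4=0x91 r5=0x91  N=1 Z=0
-- IRQ taken; context saved, return-PC = 4 --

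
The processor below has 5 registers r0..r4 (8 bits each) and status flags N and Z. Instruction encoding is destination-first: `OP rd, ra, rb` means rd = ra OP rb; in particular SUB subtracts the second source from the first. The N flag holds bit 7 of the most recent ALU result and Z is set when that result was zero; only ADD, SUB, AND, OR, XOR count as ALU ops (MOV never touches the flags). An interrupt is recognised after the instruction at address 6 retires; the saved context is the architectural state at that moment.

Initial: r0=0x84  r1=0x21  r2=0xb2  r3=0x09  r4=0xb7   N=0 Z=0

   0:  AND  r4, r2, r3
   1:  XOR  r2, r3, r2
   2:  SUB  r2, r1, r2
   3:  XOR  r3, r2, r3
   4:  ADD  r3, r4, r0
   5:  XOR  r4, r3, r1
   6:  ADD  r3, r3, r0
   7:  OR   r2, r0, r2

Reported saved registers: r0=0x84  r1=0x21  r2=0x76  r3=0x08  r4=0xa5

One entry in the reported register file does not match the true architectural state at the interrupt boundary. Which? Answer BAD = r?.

BAD = r2

after  0: r0=0x84 r1=0x21 r2=0xb2 r3=0x09 r4=0x00  N=0 Z=1
after  1: r0=0x84 r1=0x21 r2=0xbb r3=0x09 r4=0x00  N=1 Z=0
after  2: r0=0x84 r1=0x21 r2=0x66 r3=0x09 r4=0x00  N=0 Z=0
after  3: r0=0x84 r1=0x21 r2=0x66 r3=0x6f r4=0x00  N=0 Z=0
after  4: r0=0x84 r1=0x21 r2=0x66 r3=0x84 r4=0x00  N=1 Z=0
after  5: r0=0x84 r1=0x21 r2=0x66 r3=0x84 r4=0xa5  N=1 Z=0
after  6: r0=0x84 r1=0x21 r2=0x66 r3=0x08 r4=0xa5  N=0 Z=0
-- IRQ taken; context saved, return-PC = 7 --
mismatch: r2: reported 0x76 vs actual 0x66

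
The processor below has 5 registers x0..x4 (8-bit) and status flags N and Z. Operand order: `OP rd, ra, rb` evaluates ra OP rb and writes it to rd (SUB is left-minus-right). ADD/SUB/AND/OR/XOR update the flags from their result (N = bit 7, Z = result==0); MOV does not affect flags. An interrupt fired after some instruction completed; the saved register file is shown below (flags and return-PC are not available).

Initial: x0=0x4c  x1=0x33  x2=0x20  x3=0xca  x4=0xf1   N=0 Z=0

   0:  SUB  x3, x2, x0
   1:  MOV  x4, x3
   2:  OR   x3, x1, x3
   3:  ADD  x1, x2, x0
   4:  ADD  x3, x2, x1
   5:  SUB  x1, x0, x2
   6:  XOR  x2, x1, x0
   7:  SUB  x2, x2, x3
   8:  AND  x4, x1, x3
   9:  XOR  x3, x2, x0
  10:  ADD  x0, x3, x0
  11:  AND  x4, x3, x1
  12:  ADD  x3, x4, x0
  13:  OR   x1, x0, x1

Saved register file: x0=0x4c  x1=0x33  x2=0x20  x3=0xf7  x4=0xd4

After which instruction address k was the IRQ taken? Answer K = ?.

after  0: x0=0x4c x1=0x33 x2=0x20 x3=0xd4 x4=0xf1  N=1 Z=0
after  1: x0=0x4c x1=0x33 x2=0x20 x3=0xd4 x4=0xd4  N=1 Z=0
after  2: x0=0x4c x1=0x33 x2=0x20 x3=0xf7 x4=0xd4  N=1 Z=0
-- IRQ taken; context saved, return-PC = 3 --

K = 2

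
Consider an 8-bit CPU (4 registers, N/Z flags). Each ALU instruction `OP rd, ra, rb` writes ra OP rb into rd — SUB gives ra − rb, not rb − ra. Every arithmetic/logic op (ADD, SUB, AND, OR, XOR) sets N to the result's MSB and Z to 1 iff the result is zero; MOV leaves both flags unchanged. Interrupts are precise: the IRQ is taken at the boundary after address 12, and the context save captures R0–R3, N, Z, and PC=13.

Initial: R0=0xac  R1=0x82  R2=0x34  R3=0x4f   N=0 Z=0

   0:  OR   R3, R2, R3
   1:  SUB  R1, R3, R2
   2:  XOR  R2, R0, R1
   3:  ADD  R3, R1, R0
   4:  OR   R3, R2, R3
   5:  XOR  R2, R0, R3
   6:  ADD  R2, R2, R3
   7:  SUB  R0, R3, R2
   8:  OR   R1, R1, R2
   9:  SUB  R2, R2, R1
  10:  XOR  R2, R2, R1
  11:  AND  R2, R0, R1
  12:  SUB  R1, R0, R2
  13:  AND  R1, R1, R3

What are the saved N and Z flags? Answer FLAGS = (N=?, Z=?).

after  0: R0=0xac R1=0x82 R2=0x34 R3=0x7f  N=0 Z=0
after  1: R0=0xac R1=0x4b R2=0x34 R3=0x7f  N=0 Z=0
after  2: R0=0xac R1=0x4b R2=0xe7 R3=0x7f  N=1 Z=0
after  3: R0=0xac R1=0x4b R2=0xe7 R3=0xf7  N=1 Z=0
after  4: R0=0xac R1=0x4b R2=0xe7 R3=0xf7  N=1 Z=0
after  5: R0=0xac R1=0x4b R2=0x5b R3=0xf7  N=0 Z=0
after  6: R0=0xac R1=0x4b R2=0x52 R3=0xf7  N=0 Z=0
after  7: R0=0xa5 R1=0x4b R2=0x52 R3=0xf7  N=1 Z=0
after  8: R0=0xa5 R1=0x5b R2=0x52 R3=0xf7  N=0 Z=0
after  9: R0=0xa5 R1=0x5b R2=0xf7 R3=0xf7  N=1 Z=0
after 10: R0=0xa5 R1=0x5b R2=0xac R3=0xf7  N=1 Z=0
after 11: R0=0xa5 R1=0x5b R2=0x01 R3=0xf7  N=0 Z=0
after 12: R0=0xa5 R1=0xa4 R2=0x01 R3=0xf7  N=1 Z=0
-- IRQ taken; context saved, return-PC = 13 --

FLAGS = (N=1, Z=0)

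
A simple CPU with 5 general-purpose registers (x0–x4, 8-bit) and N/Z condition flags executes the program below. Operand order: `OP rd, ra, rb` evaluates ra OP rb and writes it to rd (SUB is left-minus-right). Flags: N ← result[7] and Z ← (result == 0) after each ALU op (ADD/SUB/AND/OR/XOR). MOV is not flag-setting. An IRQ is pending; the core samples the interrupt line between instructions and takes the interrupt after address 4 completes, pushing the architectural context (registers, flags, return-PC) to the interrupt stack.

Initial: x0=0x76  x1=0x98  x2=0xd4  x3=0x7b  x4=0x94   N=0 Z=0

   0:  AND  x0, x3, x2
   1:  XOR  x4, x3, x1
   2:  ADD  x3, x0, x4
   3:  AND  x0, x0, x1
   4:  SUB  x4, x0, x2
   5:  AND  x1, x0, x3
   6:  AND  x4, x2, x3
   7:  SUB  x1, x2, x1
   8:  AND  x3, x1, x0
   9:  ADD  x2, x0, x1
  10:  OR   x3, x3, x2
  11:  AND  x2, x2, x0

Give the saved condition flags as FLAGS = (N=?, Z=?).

FLAGS = (N=0, Z=0)

after  0: x0=0x50 x1=0x98 x2=0xd4 x3=0x7b x4=0x94  N=0 Z=0
after  1: x0=0x50 x1=0x98 x2=0xd4 x3=0x7b x4=0xe3  N=1 Z=0
after  2: x0=0x50 x1=0x98 x2=0xd4 x3=0x33 x4=0xe3  N=0 Z=0
after  3: x0=0x10 x1=0x98 x2=0xd4 x3=0x33 x4=0xe3  N=0 Z=0
after  4: x0=0x10 x1=0x98 x2=0xd4 x3=0x33 x4=0x3c  N=0 Z=0
-- IRQ taken; context saved, return-PC = 5 --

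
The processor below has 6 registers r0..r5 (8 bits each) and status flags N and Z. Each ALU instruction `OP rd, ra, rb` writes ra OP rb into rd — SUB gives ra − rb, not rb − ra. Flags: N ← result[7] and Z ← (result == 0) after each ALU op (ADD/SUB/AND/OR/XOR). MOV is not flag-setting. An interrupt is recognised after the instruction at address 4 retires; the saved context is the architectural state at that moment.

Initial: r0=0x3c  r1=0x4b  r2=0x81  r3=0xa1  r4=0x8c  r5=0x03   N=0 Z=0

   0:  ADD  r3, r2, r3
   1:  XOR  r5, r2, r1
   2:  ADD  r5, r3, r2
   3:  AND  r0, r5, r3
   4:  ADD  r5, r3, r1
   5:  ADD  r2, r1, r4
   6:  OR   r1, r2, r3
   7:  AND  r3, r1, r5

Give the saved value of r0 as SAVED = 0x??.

after  0: r0=0x3c r1=0x4b r2=0x81 r3=0x22 r4=0x8c r5=0x03  N=0 Z=0
after  1: r0=0x3c r1=0x4b r2=0x81 r3=0x22 r4=0x8c r5=0xca  N=1 Z=0
after  2: r0=0x3c r1=0x4b r2=0x81 r3=0x22 r4=0x8c r5=0xa3  N=1 Z=0
after  3: r0=0x22 r1=0x4b r2=0x81 r3=0x22 r4=0x8c r5=0xa3  N=0 Z=0
after  4: r0=0x22 r1=0x4b r2=0x81 r3=0x22 r4=0x8c r5=0x6d  N=0 Z=0
-- IRQ taken; context saved, return-PC = 5 --

SAVED = 0x22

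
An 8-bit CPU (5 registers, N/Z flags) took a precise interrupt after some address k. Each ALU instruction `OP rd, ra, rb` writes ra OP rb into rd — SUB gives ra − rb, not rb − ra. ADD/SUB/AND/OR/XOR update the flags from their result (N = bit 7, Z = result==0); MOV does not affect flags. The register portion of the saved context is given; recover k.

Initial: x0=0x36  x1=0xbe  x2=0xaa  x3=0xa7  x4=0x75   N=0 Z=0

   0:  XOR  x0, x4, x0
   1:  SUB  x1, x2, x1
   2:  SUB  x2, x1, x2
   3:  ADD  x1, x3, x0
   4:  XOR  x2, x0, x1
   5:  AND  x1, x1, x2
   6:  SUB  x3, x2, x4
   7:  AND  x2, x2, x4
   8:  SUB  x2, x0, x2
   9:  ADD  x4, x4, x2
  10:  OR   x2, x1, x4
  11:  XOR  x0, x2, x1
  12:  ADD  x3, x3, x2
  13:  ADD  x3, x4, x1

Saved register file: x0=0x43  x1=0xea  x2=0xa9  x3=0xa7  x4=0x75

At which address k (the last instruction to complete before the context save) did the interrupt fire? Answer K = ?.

K = 4

after  0: x0=0x43 x1=0xbe x2=0xaa x3=0xa7 x4=0x75  N=0 Z=0
after  1: x0=0x43 x1=0xec x2=0xaa x3=0xa7 x4=0x75  N=1 Z=0
after  2: x0=0x43 x1=0xec x2=0x42 x3=0xa7 x4=0x75  N=0 Z=0
after  3: x0=0x43 x1=0xea x2=0x42 x3=0xa7 x4=0x75  N=1 Z=0
after  4: x0=0x43 x1=0xea x2=0xa9 x3=0xa7 x4=0x75  N=1 Z=0
-- IRQ taken; context saved, return-PC = 5 --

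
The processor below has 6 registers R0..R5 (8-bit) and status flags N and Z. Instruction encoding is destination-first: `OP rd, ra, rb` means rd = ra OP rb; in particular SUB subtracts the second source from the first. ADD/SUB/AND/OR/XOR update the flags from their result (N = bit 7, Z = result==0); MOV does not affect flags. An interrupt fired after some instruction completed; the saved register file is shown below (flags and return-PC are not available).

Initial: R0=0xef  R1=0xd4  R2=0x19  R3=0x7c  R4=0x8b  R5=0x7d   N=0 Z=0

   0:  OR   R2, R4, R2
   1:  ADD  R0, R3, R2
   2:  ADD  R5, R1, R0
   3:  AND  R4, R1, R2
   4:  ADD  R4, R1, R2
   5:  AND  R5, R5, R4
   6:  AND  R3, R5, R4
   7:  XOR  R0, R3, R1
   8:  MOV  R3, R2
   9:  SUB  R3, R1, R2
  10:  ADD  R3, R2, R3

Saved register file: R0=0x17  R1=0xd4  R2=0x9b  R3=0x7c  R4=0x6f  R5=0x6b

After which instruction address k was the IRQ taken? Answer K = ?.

K = 5

after  0: R0=0xef R1=0xd4 R2=0x9b R3=0x7c R4=0x8b R5=0x7d  N=1 Z=0
after  1: R0=0x17 R1=0xd4 R2=0x9b R3=0x7c R4=0x8b R5=0x7d  N=0 Z=0
after  2: R0=0x17 R1=0xd4 R2=0x9b R3=0x7c R4=0x8b R5=0xeb  N=1 Z=0
after  3: R0=0x17 R1=0xd4 R2=0x9b R3=0x7c R4=0x90 R5=0xeb  N=1 Z=0
after  4: R0=0x17 R1=0xd4 R2=0x9b R3=0x7c R4=0x6f R5=0xeb  N=0 Z=0
after  5: R0=0x17 R1=0xd4 R2=0x9b R3=0x7c R4=0x6f R5=0x6b  N=0 Z=0
-- IRQ taken; context saved, return-PC = 6 --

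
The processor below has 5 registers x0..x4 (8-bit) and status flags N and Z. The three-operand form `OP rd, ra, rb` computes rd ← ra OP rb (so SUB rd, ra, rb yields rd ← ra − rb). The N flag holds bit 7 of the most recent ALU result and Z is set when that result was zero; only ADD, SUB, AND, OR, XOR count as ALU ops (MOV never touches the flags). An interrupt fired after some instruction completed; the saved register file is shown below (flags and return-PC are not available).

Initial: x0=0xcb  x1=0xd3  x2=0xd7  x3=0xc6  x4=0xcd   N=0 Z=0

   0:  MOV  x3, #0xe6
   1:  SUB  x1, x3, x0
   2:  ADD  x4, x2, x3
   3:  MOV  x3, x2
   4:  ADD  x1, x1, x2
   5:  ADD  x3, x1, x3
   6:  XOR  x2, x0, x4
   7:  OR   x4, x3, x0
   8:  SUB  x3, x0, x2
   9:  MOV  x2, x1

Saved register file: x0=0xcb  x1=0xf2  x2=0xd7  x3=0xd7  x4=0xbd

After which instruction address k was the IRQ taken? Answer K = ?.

K = 4

after  0: x0=0xcb x1=0xd3 x2=0xd7 x3=0xe6 x4=0xcd  N=0 Z=0
after  1: x0=0xcb x1=0x1b x2=0xd7 x3=0xe6 x4=0xcd  N=0 Z=0
after  2: x0=0xcb x1=0x1b x2=0xd7 x3=0xe6 x4=0xbd  N=1 Z=0
after  3: x0=0xcb x1=0x1b x2=0xd7 x3=0xd7 x4=0xbd  N=1 Z=0
after  4: x0=0xcb x1=0xf2 x2=0xd7 x3=0xd7 x4=0xbd  N=1 Z=0
-- IRQ taken; context saved, return-PC = 5 --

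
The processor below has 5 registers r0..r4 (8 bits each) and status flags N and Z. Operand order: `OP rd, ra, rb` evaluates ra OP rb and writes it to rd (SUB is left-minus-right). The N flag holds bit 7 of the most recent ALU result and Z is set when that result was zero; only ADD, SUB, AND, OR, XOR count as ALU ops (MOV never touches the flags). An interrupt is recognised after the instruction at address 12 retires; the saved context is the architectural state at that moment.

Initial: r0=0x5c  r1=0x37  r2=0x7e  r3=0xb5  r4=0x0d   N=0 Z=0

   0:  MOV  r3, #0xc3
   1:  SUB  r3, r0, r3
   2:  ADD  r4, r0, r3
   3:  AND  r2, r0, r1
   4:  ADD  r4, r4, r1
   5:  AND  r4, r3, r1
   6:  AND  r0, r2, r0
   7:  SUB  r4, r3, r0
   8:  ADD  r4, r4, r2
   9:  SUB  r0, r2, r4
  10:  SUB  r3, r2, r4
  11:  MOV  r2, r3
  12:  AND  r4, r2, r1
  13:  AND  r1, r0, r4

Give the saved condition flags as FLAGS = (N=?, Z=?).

FLAGS = (N=0, Z=0)

after  0: r0=0x5c r1=0x37 r2=0x7e r3=0xc3 r4=0x0d  N=0 Z=0
after  1: r0=0x5c r1=0x37 r2=0x7e r3=0x99 r4=0x0d  N=1 Z=0
after  2: r0=0x5c r1=0x37 r2=0x7e r3=0x99 r4=0xf5  N=1 Z=0
after  3: r0=0x5c r1=0x37 r2=0x14 r3=0x99 r4=0xf5  N=0 Z=0
after  4: r0=0x5c r1=0x37 r2=0x14 r3=0x99 r4=0x2c  N=0 Z=0
after  5: r0=0x5c r1=0x37 r2=0x14 r3=0x99 r4=0x11  N=0 Z=0
after  6: r0=0x14 r1=0x37 r2=0x14 r3=0x99 r4=0x11  N=0 Z=0
after  7: r0=0x14 r1=0x37 r2=0x14 r3=0x99 r4=0x85  N=1 Z=0
after  8: r0=0x14 r1=0x37 r2=0x14 r3=0x99 r4=0x99  N=1 Z=0
after  9: r0=0x7b r1=0x37 r2=0x14 r3=0x99 r4=0x99  N=0 Z=0
after 10: r0=0x7b r1=0x37 r2=0x14 r3=0x7b r4=0x99  N=0 Z=0
after 11: r0=0x7b r1=0x37 r2=0x7b r3=0x7b r4=0x99  N=0 Z=0
after 12: r0=0x7b r1=0x37 r2=0x7b r3=0x7b r4=0x33  N=0 Z=0
-- IRQ taken; context saved, return-PC = 13 --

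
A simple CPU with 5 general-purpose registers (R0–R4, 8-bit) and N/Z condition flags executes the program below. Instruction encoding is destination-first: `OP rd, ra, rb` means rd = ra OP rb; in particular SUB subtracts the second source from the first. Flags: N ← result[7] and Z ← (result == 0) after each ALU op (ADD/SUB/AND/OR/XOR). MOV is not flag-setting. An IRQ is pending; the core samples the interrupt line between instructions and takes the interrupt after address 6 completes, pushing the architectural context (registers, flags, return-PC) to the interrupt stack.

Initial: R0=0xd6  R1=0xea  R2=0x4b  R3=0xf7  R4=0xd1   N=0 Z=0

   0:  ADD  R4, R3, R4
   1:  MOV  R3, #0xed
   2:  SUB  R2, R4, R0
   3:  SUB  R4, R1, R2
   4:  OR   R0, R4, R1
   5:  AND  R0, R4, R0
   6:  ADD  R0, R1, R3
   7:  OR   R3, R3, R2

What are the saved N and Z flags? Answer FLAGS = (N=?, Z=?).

FLAGS = (N=1, Z=0)

after  0: R0=0xd6 R1=0xea R2=0x4b R3=0xf7 R4=0xc8  N=1 Z=0
after  1: R0=0xd6 R1=0xea R2=0x4b R3=0xed R4=0xc8  N=1 Z=0
after  2: R0=0xd6 R1=0xea R2=0xf2 R3=0xed R4=0xc8  N=1 Z=0
after  3: R0=0xd6 R1=0xea R2=0xf2 R3=0xed R4=0xf8  N=1 Z=0
after  4: R0=0xfa R1=0xea R2=0xf2 R3=0xed R4=0xf8  N=1 Z=0
after  5: R0=0xf8 R1=0xea R2=0xf2 R3=0xed R4=0xf8  N=1 Z=0
after  6: R0=0xd7 R1=0xea R2=0xf2 R3=0xed R4=0xf8  N=1 Z=0
-- IRQ taken; context saved, return-PC = 7 --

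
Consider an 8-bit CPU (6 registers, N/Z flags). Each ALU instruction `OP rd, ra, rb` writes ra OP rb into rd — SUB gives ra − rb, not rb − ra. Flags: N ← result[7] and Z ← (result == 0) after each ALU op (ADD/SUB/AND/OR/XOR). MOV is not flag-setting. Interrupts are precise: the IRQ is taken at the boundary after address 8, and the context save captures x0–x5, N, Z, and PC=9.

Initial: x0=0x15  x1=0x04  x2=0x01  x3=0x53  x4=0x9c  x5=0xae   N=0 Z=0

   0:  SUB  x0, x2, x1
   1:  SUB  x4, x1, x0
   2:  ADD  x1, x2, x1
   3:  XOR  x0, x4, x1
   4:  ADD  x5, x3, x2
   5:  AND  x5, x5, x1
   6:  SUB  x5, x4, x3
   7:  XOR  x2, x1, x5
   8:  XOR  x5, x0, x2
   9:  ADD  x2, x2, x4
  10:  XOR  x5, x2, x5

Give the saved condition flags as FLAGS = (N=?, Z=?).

FLAGS = (N=1, Z=0)

after  0: x0=0xfd x1=0x04 x2=0x01 x3=0x53 x4=0x9c x5=0xae  N=1 Z=0
after  1: x0=0xfd x1=0x04 x2=0x01 x3=0x53 x4=0x07 x5=0xae  N=0 Z=0
after  2: x0=0xfd x1=0x05 x2=0x01 x3=0x53 x4=0x07 x5=0xae  N=0 Z=0
after  3: x0=0x02 x1=0x05 x2=0x01 x3=0x53 x4=0x07 x5=0xae  N=0 Z=0
after  4: x0=0x02 x1=0x05 x2=0x01 x3=0x53 x4=0x07 x5=0x54  N=0 Z=0
after  5: x0=0x02 x1=0x05 x2=0x01 x3=0x53 x4=0x07 x5=0x04  N=0 Z=0
after  6: x0=0x02 x1=0x05 x2=0x01 x3=0x53 x4=0x07 x5=0xb4  N=1 Z=0
after  7: x0=0x02 x1=0x05 x2=0xb1 x3=0x53 x4=0x07 x5=0xb4  N=1 Z=0
after  8: x0=0x02 x1=0x05 x2=0xb1 x3=0x53 x4=0x07 x5=0xb3  N=1 Z=0
-- IRQ taken; context saved, return-PC = 9 --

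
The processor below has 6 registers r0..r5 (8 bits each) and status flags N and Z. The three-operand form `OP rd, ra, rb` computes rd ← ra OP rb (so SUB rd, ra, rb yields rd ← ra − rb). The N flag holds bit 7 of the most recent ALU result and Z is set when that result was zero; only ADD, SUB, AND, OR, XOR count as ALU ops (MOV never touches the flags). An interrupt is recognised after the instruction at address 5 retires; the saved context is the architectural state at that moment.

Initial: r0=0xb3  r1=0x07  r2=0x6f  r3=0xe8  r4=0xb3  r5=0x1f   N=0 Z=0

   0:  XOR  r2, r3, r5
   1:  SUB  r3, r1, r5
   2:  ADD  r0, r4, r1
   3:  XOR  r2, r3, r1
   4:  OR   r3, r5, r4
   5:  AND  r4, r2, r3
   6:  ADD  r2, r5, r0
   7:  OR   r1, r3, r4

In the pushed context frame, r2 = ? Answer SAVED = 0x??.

SAVED = 0xef

after  0: r0=0xb3 r1=0x07 r2=0xf7 r3=0xe8 r4=0xb3 r5=0x1f  N=1 Z=0
after  1: r0=0xb3 r1=0x07 r2=0xf7 r3=0xe8 r4=0xb3 r5=0x1f  N=1 Z=0
after  2: r0=0xba r1=0x07 r2=0xf7 r3=0xe8 r4=0xb3 r5=0x1f  N=1 Z=0
after  3: r0=0xba r1=0x07 r2=0xef r3=0xe8 r4=0xb3 r5=0x1f  N=1 Z=0
after  4: r0=0xba r1=0x07 r2=0xef r3=0xbf r4=0xb3 r5=0x1f  N=1 Z=0
after  5: r0=0xba r1=0x07 r2=0xef r3=0xbf r4=0xaf r5=0x1f  N=1 Z=0
-- IRQ taken; context saved, return-PC = 6 --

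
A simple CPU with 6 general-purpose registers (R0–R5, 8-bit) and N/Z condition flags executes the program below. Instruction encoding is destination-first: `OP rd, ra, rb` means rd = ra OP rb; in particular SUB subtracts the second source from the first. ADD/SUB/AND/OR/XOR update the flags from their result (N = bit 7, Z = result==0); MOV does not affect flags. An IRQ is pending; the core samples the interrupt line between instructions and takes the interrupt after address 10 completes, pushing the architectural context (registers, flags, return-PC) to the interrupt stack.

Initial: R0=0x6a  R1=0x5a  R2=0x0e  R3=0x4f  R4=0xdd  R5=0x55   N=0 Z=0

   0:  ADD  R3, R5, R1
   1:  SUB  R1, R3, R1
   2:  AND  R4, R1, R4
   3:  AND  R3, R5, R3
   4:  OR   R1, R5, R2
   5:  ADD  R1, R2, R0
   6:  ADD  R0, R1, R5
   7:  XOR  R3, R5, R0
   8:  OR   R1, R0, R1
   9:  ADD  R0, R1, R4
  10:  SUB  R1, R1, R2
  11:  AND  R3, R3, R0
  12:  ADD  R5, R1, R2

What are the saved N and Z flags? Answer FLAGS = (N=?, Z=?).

FLAGS = (N=1, Z=0)

after  0: R0=0x6a R1=0x5a R2=0x0e R3=0xaf R4=0xdd R5=0x55  N=1 Z=0
after  1: R0=0x6a R1=0x55 R2=0x0e R3=0xaf R4=0xdd R5=0x55  N=0 Z=0
after  2: R0=0x6a R1=0x55 R2=0x0e R3=0xaf R4=0x55 R5=0x55  N=0 Z=0
after  3: R0=0x6a R1=0x55 R2=0x0e R3=0x05 R4=0x55 R5=0x55  N=0 Z=0
after  4: R0=0x6a R1=0x5f R2=0x0e R3=0x05 R4=0x55 R5=0x55  N=0 Z=0
after  5: R0=0x6a R1=0x78 R2=0x0e R3=0x05 R4=0x55 R5=0x55  N=0 Z=0
after  6: R0=0xcd R1=0x78 R2=0x0e R3=0x05 R4=0x55 R5=0x55  N=1 Z=0
after  7: R0=0xcd R1=0x78 R2=0x0e R3=0x98 R4=0x55 R5=0x55  N=1 Z=0
after  8: R0=0xcd R1=0xfd R2=0x0e R3=0x98 R4=0x55 R5=0x55  N=1 Z=0
after  9: R0=0x52 R1=0xfd R2=0x0e R3=0x98 R4=0x55 R5=0x55  N=0 Z=0
after 10: R0=0x52 R1=0xef R2=0x0e R3=0x98 R4=0x55 R5=0x55  N=1 Z=0
-- IRQ taken; context saved, return-PC = 11 --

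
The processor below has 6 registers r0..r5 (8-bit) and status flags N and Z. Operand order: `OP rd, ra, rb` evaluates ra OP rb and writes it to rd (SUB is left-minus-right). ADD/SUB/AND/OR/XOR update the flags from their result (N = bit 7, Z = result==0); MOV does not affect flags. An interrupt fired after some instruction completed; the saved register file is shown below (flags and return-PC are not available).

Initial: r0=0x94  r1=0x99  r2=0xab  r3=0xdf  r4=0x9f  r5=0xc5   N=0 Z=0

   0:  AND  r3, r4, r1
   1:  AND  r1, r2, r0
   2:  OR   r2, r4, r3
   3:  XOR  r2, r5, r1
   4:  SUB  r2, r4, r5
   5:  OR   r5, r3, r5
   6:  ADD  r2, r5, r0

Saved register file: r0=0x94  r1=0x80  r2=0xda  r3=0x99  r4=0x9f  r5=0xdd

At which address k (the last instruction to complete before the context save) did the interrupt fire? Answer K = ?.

after  0: r0=0x94 r1=0x99 r2=0xab r3=0x99 r4=0x9f r5=0xc5  N=1 Z=0
after  1: r0=0x94 r1=0x80 r2=0xab r3=0x99 r4=0x9f r5=0xc5  N=1 Z=0
after  2: r0=0x94 r1=0x80 r2=0x9f r3=0x99 r4=0x9f r5=0xc5  N=1 Z=0
after  3: r0=0x94 r1=0x80 r2=0x45 r3=0x99 r4=0x9f r5=0xc5  N=0 Z=0
after  4: r0=0x94 r1=0x80 r2=0xda r3=0x99 r4=0x9f r5=0xc5  N=1 Z=0
after  5: r0=0x94 r1=0x80 r2=0xda r3=0x99 r4=0x9f r5=0xdd  N=1 Z=0
-- IRQ taken; context saved, return-PC = 6 --

K = 5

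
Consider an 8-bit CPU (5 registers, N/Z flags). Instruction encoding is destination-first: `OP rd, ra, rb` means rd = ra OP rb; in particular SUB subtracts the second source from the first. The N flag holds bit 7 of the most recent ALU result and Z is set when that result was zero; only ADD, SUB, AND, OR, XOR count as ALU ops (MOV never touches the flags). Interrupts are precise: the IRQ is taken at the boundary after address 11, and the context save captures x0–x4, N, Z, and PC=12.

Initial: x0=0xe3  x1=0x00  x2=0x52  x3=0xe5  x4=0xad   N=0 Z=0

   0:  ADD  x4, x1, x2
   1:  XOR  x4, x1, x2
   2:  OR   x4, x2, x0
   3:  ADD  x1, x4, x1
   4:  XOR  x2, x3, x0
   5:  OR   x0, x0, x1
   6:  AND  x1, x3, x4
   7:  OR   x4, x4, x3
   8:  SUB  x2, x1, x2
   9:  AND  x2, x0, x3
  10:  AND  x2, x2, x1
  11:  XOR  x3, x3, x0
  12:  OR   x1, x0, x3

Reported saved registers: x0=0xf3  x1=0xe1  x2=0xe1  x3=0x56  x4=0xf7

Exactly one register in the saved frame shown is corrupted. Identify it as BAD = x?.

BAD = x3

after  0: x0=0xe3 x1=0x00 x2=0x52 x3=0xe5 x4=0x52  N=0 Z=0
after  1: x0=0xe3 x1=0x00 x2=0x52 x3=0xe5 x4=0x52  N=0 Z=0
after  2: x0=0xe3 x1=0x00 x2=0x52 x3=0xe5 x4=0xf3  N=1 Z=0
after  3: x0=0xe3 x1=0xf3 x2=0x52 x3=0xe5 x4=0xf3  N=1 Z=0
after  4: x0=0xe3 x1=0xf3 x2=0x06 x3=0xe5 x4=0xf3  N=0 Z=0
after  5: x0=0xf3 x1=0xf3 x2=0x06 x3=0xe5 x4=0xf3  N=1 Z=0
after  6: x0=0xf3 x1=0xe1 x2=0x06 x3=0xe5 x4=0xf3  N=1 Z=0
after  7: x0=0xf3 x1=0xe1 x2=0x06 x3=0xe5 x4=0xf7  N=1 Z=0
after  8: x0=0xf3 x1=0xe1 x2=0xdb x3=0xe5 x4=0xf7  N=1 Z=0
after  9: x0=0xf3 x1=0xe1 x2=0xe1 x3=0xe5 x4=0xf7  N=1 Z=0
after 10: x0=0xf3 x1=0xe1 x2=0xe1 x3=0xe5 x4=0xf7  N=1 Z=0
after 11: x0=0xf3 x1=0xe1 x2=0xe1 x3=0x16 x4=0xf7  N=0 Z=0
-- IRQ taken; context saved, return-PC = 12 --
mismatch: x3: reported 0x56 vs actual 0x16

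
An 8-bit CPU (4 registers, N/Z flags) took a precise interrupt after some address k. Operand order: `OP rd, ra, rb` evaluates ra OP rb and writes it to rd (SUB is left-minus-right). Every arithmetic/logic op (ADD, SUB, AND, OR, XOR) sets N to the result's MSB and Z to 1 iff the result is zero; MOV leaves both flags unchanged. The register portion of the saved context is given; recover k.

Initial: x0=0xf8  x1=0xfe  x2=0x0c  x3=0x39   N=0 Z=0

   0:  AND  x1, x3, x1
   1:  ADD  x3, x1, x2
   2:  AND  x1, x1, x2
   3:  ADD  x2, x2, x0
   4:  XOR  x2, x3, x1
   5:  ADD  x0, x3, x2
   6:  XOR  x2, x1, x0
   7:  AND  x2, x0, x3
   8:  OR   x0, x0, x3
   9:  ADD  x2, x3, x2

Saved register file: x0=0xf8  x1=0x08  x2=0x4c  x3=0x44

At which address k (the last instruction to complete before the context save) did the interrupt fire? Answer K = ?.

after  0: x0=0xf8 x1=0x38 x2=0x0c x3=0x39  N=0 Z=0
after  1: x0=0xf8 x1=0x38 x2=0x0c x3=0x44  N=0 Z=0
after  2: x0=0xf8 x1=0x08 x2=0x0c x3=0x44  N=0 Z=0
after  3: x0=0xf8 x1=0x08 x2=0x04 x3=0x44  N=0 Z=0
after  4: x0=0xf8 x1=0x08 x2=0x4c x3=0x44  N=0 Z=0
-- IRQ taken; context saved, return-PC = 5 --

K = 4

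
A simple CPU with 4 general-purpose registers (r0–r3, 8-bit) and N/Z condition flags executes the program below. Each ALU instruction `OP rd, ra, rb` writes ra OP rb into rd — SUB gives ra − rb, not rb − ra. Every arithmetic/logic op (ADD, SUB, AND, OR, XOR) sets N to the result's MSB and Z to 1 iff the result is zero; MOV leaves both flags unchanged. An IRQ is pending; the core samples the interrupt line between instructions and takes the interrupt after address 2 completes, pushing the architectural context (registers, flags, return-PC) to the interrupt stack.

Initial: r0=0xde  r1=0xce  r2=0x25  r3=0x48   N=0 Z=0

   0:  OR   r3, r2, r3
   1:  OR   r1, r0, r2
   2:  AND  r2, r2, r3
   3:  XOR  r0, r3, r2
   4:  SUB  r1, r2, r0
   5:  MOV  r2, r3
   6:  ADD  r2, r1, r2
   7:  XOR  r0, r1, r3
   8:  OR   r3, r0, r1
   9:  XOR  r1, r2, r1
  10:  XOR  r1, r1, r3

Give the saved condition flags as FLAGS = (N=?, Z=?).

after  0: r0=0xde r1=0xce r2=0x25 r3=0x6d  N=0 Z=0
after  1: r0=0xde r1=0xff r2=0x25 r3=0x6d  N=1 Z=0
after  2: r0=0xde r1=0xff r2=0x25 r3=0x6d  N=0 Z=0
-- IRQ taken; context saved, return-PC = 3 --

FLAGS = (N=0, Z=0)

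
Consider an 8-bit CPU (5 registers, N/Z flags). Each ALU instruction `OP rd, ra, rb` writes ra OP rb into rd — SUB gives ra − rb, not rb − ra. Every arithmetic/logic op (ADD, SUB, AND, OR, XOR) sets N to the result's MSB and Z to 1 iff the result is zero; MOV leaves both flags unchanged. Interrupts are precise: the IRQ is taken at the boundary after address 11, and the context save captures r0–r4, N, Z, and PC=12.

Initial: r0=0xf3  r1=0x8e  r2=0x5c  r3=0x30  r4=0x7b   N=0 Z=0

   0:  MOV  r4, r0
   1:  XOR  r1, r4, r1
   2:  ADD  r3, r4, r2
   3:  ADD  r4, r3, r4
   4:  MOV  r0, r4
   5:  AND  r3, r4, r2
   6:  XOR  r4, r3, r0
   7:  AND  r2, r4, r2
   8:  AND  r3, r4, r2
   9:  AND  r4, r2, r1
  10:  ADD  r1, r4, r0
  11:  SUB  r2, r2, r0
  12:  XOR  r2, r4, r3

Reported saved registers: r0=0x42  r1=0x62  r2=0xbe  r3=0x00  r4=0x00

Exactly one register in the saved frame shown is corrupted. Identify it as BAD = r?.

BAD = r1

after  0: r0=0xf3 r1=0x8e r2=0x5c r3=0x30 r4=0xf3  N=0 Z=0
after  1: r0=0xf3 r1=0x7d r2=0x5c r3=0x30 r4=0xf3  N=0 Z=0
after  2: r0=0xf3 r1=0x7d r2=0x5c r3=0x4f r4=0xf3  N=0 Z=0
after  3: r0=0xf3 r1=0x7d r2=0x5c r3=0x4f r4=0x42  N=0 Z=0
after  4: r0=0x42 r1=0x7d r2=0x5c r3=0x4f r4=0x42  N=0 Z=0
after  5: r0=0x42 r1=0x7d r2=0x5c r3=0x40 r4=0x42  N=0 Z=0
after  6: r0=0x42 r1=0x7d r2=0x5c r3=0x40 r4=0x02  N=0 Z=0
after  7: r0=0x42 r1=0x7d r2=0x00 r3=0x40 r4=0x02  N=0 Z=1
after  8: r0=0x42 r1=0x7d r2=0x00 r3=0x00 r4=0x02  N=0 Z=1
after  9: r0=0x42 r1=0x7d r2=0x00 r3=0x00 r4=0x00  N=0 Z=1
after 10: r0=0x42 r1=0x42 r2=0x00 r3=0x00 r4=0x00  N=0 Z=0
after 11: r0=0x42 r1=0x42 r2=0xbe r3=0x00 r4=0x00  N=1 Z=0
-- IRQ taken; context saved, return-PC = 12 --
mismatch: r1: reported 0x62 vs actual 0x42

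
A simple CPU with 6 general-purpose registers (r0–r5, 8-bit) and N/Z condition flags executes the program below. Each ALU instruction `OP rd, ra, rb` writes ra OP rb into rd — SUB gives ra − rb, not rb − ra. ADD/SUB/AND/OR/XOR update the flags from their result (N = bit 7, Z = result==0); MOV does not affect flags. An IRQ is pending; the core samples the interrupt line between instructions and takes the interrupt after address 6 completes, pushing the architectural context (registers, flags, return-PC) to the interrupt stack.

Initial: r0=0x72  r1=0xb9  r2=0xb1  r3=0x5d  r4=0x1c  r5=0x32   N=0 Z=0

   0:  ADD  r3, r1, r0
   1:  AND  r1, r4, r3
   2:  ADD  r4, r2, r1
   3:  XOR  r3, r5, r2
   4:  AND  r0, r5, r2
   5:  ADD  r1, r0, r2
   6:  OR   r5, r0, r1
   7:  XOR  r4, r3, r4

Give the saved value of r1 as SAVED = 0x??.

SAVED = 0xe1

after  0: r0=0x72 r1=0xb9 r2=0xb1 r3=0x2b r4=0x1c r5=0x32  N=0 Z=0
after  1: r0=0x72 r1=0x08 r2=0xb1 r3=0x2b r4=0x1c r5=0x32  N=0 Z=0
after  2: r0=0x72 r1=0x08 r2=0xb1 r3=0x2b r4=0xb9 r5=0x32  N=1 Z=0
after  3: r0=0x72 r1=0x08 r2=0xb1 r3=0x83 r4=0xb9 r5=0x32  N=1 Z=0
after  4: r0=0x30 r1=0x08 r2=0xb1 r3=0x83 r4=0xb9 r5=0x32  N=0 Z=0
after  5: r0=0x30 r1=0xe1 r2=0xb1 r3=0x83 r4=0xb9 r5=0x32  N=1 Z=0
after  6: r0=0x30 r1=0xe1 r2=0xb1 r3=0x83 r4=0xb9 r5=0xf1  N=1 Z=0
-- IRQ taken; context saved, return-PC = 7 --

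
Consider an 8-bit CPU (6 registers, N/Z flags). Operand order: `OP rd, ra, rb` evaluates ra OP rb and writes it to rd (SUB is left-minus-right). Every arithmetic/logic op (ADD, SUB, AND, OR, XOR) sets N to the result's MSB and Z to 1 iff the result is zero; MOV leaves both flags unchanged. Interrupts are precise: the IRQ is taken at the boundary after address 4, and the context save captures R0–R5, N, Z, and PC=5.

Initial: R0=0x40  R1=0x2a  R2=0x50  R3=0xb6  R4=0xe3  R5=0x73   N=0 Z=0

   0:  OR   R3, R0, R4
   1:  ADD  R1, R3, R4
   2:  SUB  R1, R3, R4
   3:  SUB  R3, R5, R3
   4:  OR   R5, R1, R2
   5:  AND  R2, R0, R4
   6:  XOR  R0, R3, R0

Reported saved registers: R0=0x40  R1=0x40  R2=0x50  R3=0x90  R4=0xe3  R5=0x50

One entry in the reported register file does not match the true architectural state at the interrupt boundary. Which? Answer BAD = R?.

BAD = R1

after  0: R0=0x40 R1=0x2a R2=0x50 R3=0xe3 R4=0xe3 R5=0x73  N=1 Z=0
after  1: R0=0x40 R1=0xc6 R2=0x50 R3=0xe3 R4=0xe3 R5=0x73  N=1 Z=0
after  2: R0=0x40 R1=0x00 R2=0x50 R3=0xe3 R4=0xe3 R5=0x73  N=0 Z=1
after  3: R0=0x40 R1=0x00 R2=0x50 R3=0x90 R4=0xe3 R5=0x73  N=1 Z=0
after  4: R0=0x40 R1=0x00 R2=0x50 R3=0x90 R4=0xe3 R5=0x50  N=0 Z=0
-- IRQ taken; context saved, return-PC = 5 --
mismatch: R1: reported 0x40 vs actual 0x00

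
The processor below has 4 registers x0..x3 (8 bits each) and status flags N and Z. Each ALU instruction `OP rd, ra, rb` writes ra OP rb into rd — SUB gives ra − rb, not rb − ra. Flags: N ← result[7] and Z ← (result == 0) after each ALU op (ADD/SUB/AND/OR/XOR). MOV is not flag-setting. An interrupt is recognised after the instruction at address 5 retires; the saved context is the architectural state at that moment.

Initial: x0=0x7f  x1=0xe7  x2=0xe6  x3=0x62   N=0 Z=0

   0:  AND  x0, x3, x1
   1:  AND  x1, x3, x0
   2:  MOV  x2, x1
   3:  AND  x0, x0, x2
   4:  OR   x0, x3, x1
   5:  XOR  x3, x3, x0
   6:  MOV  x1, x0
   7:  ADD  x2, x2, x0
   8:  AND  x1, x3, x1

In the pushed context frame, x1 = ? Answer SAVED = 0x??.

after  0: x0=0x62 x1=0xe7 x2=0xe6 x3=0x62  N=0 Z=0
after  1: x0=0x62 x1=0x62 x2=0xe6 x3=0x62  N=0 Z=0
after  2: x0=0x62 x1=0x62 x2=0x62 x3=0x62  N=0 Z=0
after  3: x0=0x62 x1=0x62 x2=0x62 x3=0x62  N=0 Z=0
after  4: x0=0x62 x1=0x62 x2=0x62 x3=0x62  N=0 Z=0
after  5: x0=0x62 x1=0x62 x2=0x62 x3=0x00  N=0 Z=1
-- IRQ taken; context saved, return-PC = 6 --

SAVED = 0x62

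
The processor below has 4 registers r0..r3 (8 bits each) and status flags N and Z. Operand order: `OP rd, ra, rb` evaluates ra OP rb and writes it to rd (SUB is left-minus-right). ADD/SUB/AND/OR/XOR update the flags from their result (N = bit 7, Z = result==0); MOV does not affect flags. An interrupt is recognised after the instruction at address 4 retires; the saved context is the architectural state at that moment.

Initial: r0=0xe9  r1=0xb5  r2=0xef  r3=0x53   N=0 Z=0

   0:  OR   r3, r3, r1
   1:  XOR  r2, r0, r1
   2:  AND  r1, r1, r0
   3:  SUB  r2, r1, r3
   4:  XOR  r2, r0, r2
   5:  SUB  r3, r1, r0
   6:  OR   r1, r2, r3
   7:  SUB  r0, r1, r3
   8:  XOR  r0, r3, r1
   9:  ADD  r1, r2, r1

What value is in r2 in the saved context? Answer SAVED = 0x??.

SAVED = 0x43

after  0: r0=0xe9 r1=0xb5 r2=0xef r3=0xf7  N=1 Z=0
after  1: r0=0xe9 r1=0xb5 r2=0x5c r3=0xf7  N=0 Z=0
after  2: r0=0xe9 r1=0xa1 r2=0x5c r3=0xf7  N=1 Z=0
after  3: r0=0xe9 r1=0xa1 r2=0xaa r3=0xf7  N=1 Z=0
after  4: r0=0xe9 r1=0xa1 r2=0x43 r3=0xf7  N=0 Z=0
-- IRQ taken; context saved, return-PC = 5 --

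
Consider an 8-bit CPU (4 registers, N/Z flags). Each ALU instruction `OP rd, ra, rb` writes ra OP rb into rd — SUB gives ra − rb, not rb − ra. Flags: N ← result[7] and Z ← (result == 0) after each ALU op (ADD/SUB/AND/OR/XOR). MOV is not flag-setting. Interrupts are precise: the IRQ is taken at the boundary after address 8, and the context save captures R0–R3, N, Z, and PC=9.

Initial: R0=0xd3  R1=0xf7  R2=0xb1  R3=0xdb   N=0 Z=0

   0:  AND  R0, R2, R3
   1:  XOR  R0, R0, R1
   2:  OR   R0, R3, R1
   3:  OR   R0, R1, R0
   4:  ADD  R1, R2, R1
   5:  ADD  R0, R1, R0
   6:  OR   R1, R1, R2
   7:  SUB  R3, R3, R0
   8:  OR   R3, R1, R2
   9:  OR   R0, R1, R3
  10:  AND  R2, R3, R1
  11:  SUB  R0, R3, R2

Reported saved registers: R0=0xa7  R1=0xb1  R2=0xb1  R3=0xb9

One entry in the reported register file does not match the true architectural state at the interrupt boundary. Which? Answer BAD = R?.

BAD = R1

after  0: R0=0x91 R1=0xf7 R2=0xb1 R3=0xdb  N=1 Z=0
after  1: R0=0x66 R1=0xf7 R2=0xb1 R3=0xdb  N=0 Z=0
after  2: R0=0xff R1=0xf7 R2=0xb1 R3=0xdb  N=1 Z=0
after  3: R0=0xff R1=0xf7 R2=0xb1 R3=0xdb  N=1 Z=0
after  4: R0=0xff R1=0xa8 R2=0xb1 R3=0xdb  N=1 Z=0
after  5: R0=0xa7 R1=0xa8 R2=0xb1 R3=0xdb  N=1 Z=0
after  6: R0=0xa7 R1=0xb9 R2=0xb1 R3=0xdb  N=1 Z=0
after  7: R0=0xa7 R1=0xb9 R2=0xb1 R3=0x34  N=0 Z=0
after  8: R0=0xa7 R1=0xb9 R2=0xb1 R3=0xb9  N=1 Z=0
-- IRQ taken; context saved, return-PC = 9 --
mismatch: R1: reported 0xb1 vs actual 0xb9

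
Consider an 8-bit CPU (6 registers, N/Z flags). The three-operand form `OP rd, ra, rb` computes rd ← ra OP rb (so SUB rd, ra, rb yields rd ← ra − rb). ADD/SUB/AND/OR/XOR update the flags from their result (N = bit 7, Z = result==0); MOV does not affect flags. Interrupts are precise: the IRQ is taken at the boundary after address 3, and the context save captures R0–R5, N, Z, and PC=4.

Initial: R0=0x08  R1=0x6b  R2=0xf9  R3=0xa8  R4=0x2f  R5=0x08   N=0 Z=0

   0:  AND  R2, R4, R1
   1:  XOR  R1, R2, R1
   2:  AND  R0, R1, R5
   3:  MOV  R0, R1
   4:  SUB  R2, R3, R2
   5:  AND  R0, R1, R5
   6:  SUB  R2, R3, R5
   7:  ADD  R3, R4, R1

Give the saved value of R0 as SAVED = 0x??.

SAVED = 0x40

after  0: R0=0x08 R1=0x6b R2=0x2b R3=0xa8 R4=0x2f R5=0x08  N=0 Z=0
after  1: R0=0x08 R1=0x40 R2=0x2b R3=0xa8 R4=0x2f R5=0x08  N=0 Z=0
after  2: R0=0x00 R1=0x40 R2=0x2b R3=0xa8 R4=0x2f R5=0x08  N=0 Z=1
after  3: R0=0x40 R1=0x40 R2=0x2b R3=0xa8 R4=0x2f R5=0x08  N=0 Z=1
-- IRQ taken; context saved, return-PC = 4 --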